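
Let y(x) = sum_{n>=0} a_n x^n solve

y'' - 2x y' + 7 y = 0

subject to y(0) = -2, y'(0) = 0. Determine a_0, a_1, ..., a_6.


Ansatz: y(x) = sum_{n>=0} a_n x^n, so y'(x) = sum_{n>=1} n a_n x^(n-1) and y''(x) = sum_{n>=2} n(n-1) a_n x^(n-2).
Substitute into P(x) y'' + Q(x) y' + R(x) y = 0 with P(x) = 1, Q(x) = -2x, R(x) = 7, and match powers of x.
Initial conditions: a_0 = -2, a_1 = 0.
Setting the coefficient of each power of x to zero and solving order by order (substituting the coefficients already found):
  x^0: 2 a_2 + 7 a_0 = 0  ->  2 a_2 = -7 a_0 = 14  ->  a_2 = 7
  x^1: 6 a_3 + 5 a_1 = 0  ->  6 a_3 = -5 a_1 = 0  ->  a_3 = 0
  x^2: 12 a_4 + 3 a_2 = 0  ->  12 a_4 = -3 a_2 = -21  ->  a_4 = -7/4
  x^3: 20 a_5 + a_3 = 0  ->  20 a_5 = -a_3 = 0  ->  a_5 = 0
  x^4: 30 a_6 - a_4 = 0  ->  30 a_6 = a_4 = -7/4  ->  a_6 = -7/120
Truncated series: y(x) = -2 + 7 x^2 - (7/4) x^4 - (7/120) x^6 + O(x^7).

a_0 = -2; a_1 = 0; a_2 = 7; a_3 = 0; a_4 = -7/4; a_5 = 0; a_6 = -7/120


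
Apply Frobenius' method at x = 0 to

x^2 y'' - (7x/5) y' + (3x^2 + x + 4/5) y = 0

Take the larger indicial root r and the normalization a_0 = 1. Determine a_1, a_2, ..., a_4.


Write in Frobenius form y'' + (p(x)/x) y' + (q(x)/x^2) y = 0:
  p(x) = -7/5,  q(x) = 3x^2 + x + 4/5.
Indicial equation: r(r-1) + (-7/5) r + (4/5) = 0 -> roots r_1 = 2, r_2 = 2/5.
Take r = r_1 = 2. Let y(x) = x^r sum_{n>=0} a_n x^n with a_0 = 1.
Substitute y = x^r sum a_n x^n and match x^{r+n}. The recurrence is
  D(n) a_n + 1 a_{n-1} + 3 a_{n-2} = 0,  where D(n) = (r+n)(r+n-1) + (-7/5)(r+n) + (4/5).
  a_n = [-1 a_{n-1} - 3 a_{n-2}] / D(n).
Since the indicial polynomial factors as (r - r_1)(r - r_2), D(n) = (r_1 + n - r_1)(r_1 + n - r_2) = n(n + 8/5).
Evaluating step by step (a_0 = 1):
  n = 1: D(1) = 1(1 + 8/5) = 13/5; numerator = -1(1) = -1; a_1 = (-1)/(13/5) = -5/13
  n = 2: D(2) = 2(2 + 8/5) = 36/5; numerator = -1(-5/13) - 3(1) = -34/13; a_2 = (-34/13)/(36/5) = -85/234
  n = 3: D(3) = 3(3 + 8/5) = 69/5; numerator = -1(-85/234) - 3(-5/13) = 355/234; a_3 = (355/234)/(69/5) = 1775/16146
  n = 4: D(4) = 4(4 + 8/5) = 112/5; numerator = -1(1775/16146) - 3(-85/234) = 7910/8073; a_4 = (7910/8073)/(112/5) = 2825/64584

r = 2; a_0 = 1; a_1 = -5/13; a_2 = -85/234; a_3 = 1775/16146; a_4 = 2825/64584


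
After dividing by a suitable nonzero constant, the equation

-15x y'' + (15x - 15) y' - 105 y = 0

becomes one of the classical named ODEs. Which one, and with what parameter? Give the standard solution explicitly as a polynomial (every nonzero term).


All three coefficients share the factor -15; dividing through by -15 gives  x y'' + (1 - x) y' + 7 y = 0.
This matches the Laguerre equation x y'' + (1 - x) y' + n y = 0 with n = 7; the polynomial solution is L_7(x).
With y = sum_k a_k x^k, matching x^k gives (k+1)k a_{k+1} + (k+1) a_{k+1} - k a_k + n a_k = 0, i.e. (k+1)^2 a_{k+1} = (k - n) a_k = (k - 7) a_k. The right side vanishes at k = 7, so the series terminates at degree 7.
Standard normalization L_n(0) = 1 gives a_0 = 1. Work upward with a_{k+1} = (k - 7) a_k / (k+1)^2:
  a_1 = (0 - 7)(1) / 1^2 = -7/1 = -7
  a_2 = (1 - 7)(-7) / 2^2 = 42/4 = 21/2
  a_3 = (2 - 7)(21/2) / 3^2 = (-105/2)/9 = -35/6
  a_4 = (3 - 7)(-35/6) / 4^2 = (70/3)/16 = 35/24
  a_5 = (4 - 7)(35/24) / 5^2 = (-35/8)/25 = -7/40
  a_6 = (5 - 7)(-7/40) / 6^2 = (7/20)/36 = 7/720
  a_7 = (6 - 7)(7/720) / 7^2 = (-7/720)/49 = -1/5040
Hence L_7(x) = -x^7/5040 + 7 x^6/720 - 7 x^5/40 + 35 x^4/24 - 35 x^3/6 + 21 x^2/2 - 7 x + 1.

L_7(x); series = -x^7/5040 + 7 x^6/720 - 7 x^5/40 + 35 x^4/24 - 35 x^3/6 + 21 x^2/2 - 7 x + 1


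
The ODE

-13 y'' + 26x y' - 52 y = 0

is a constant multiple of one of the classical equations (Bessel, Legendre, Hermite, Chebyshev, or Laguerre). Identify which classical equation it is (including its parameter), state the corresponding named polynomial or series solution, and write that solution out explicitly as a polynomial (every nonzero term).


All three coefficients share the factor -13; dividing through by -13 gives  y'' - 2x y' + 4 y = 0.
This matches the Hermite equation y'' - 2x y' + 2n y = 0 with 2n = 4, so n = 2; the polynomial solution is H_2(x).
With y = sum_k a_k x^k, matching x^k gives (k+2)(k+1) a_{k+2} = 2(k - n) a_k = 2(k - 2) a_k. The right side vanishes at k = 2, so the series with the parity of 2 terminates at degree 2.
Standard normalization: leading coefficient of H_n is 2^n, so a_2 = 2^2 = 4. Work downward with a_k = (k+1)(k+2) a_{k+2} / (2(k - n)):
  a_0 = (1)(2)(4) / (2(0 - 2)) = 8/(-4) = -2
Hence H_2(x) = 4 x^2 - 2.

H_2(x); series = 4 x^2 - 2


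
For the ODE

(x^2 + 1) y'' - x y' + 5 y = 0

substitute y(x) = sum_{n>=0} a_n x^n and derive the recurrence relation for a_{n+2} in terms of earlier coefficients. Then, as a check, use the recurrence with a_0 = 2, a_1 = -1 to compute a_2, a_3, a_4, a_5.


Substitute y = sum_n a_n x^n.
(1 + 1 x^2) y'' contributes (n+2)(n+1) a_{n+2} + n(n-1) a_n at x^n.
-x y'(x) contributes -n a_n at x^n.
5 y(x) contributes 5 a_n at x^n.
Matching x^n: (n+2)(n+1) a_{n+2} + (n(n-1) - n + 5) a_n = 0.
Thus a_{n+2} = (-n(n-1) + n - 5) / ((n+1)(n+2)) * a_n.

Check with a_0 = 2, a_1 = -1 (apply the recurrence for n = 0, 1, 2, 3): a_0 = 2, a_1 = -1, a_2 = -5, a_3 = 2/3, a_4 = 25/12, a_5 = -4/15.

a_(n+2) = (-n(n-1) + n - 5) / ((n+1)(n+2)) * a_n; check: a_0 = 2, a_1 = -1, a_2 = -5, a_3 = 2/3, a_4 = 25/12, a_5 = -4/15


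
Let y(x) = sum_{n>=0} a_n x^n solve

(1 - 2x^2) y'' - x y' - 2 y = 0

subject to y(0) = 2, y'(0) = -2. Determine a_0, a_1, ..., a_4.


Ansatz: y(x) = sum_{n>=0} a_n x^n, so y'(x) = sum_{n>=1} n a_n x^(n-1) and y''(x) = sum_{n>=2} n(n-1) a_n x^(n-2).
Substitute into P(x) y'' + Q(x) y' + R(x) y = 0 with P(x) = 1 - 2x^2, Q(x) = -x, R(x) = -2, and match powers of x.
Initial conditions: a_0 = 2, a_1 = -2.
Setting the coefficient of each power of x to zero and solving order by order (substituting the coefficients already found):
  x^0: 2 a_2 - 2 a_0 = 0  ->  2 a_2 = 2 a_0 = 4  ->  a_2 = 2
  x^1: 6 a_3 - 3 a_1 = 0  ->  6 a_3 = 3 a_1 = -6  ->  a_3 = -1
  x^2: 12 a_4 - 8 a_2 = 0  ->  12 a_4 = 8 a_2 = 16  ->  a_4 = 4/3
Truncated series: y(x) = 2 - 2 x + 2 x^2 - x^3 + (4/3) x^4 + O(x^5).

a_0 = 2; a_1 = -2; a_2 = 2; a_3 = -1; a_4 = 4/3


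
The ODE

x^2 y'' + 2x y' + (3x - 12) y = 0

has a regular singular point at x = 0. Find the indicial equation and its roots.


Divide by x^2 to reach normal form y'' + P_1(x) y' + P_2(x) y = 0 with P_1(x) = 2/x and P_2(x) = 3/x - 12/x^2.
x = 0 is a singular point because the y'-coefficient 2/x has a pole at x = 0 and the y-coefficient 3/x - 12/x^2 has a pole at x = 0.
It is a regular singular point because x P_1(x) = p(x) = 2 and x^2 P_2(x) = q(x) = 3x - 12 are polynomials, hence analytic at x = 0.
p(0) = 2,  q(0) = -12.
Indicial equation: r(r-1) + p(0) r + q(0) = 0, i.e. r^2 + (p(0) - 1) r + q(0) = 0, i.e. r^2 + 1 r - 12 = 0.
Discriminant: (1)^2 - 4(-12) = 49, so r = (-1 ± 7)/2.
Solving: r_1 = 3, r_2 = -4.

indicial: r^2 + 1 r - 12 = 0; roots r_1 = 3, r_2 = -4


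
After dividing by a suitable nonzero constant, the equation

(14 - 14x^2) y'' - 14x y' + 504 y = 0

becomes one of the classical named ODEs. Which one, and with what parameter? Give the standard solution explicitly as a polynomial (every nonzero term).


All three coefficients share the factor 14; dividing through by 14 gives  (1 - x^2) y'' - x y' + 36 y = 0.
This matches the Chebyshev equation (1 - x^2) y'' - x y' + n^2 y = 0 (note the -x y' term, not -2x y') with n^2 = 36, so n = 6; the polynomial solution is T_6(x).
With y = sum_k a_k x^k, matching x^k gives (k+2)(k+1) a_{k+2} = (k^2 - n^2) a_k = (k - 6)(k + 6) a_k. The right side vanishes at k = 6, so the series with the parity of 6 terminates at degree 6.
Standard normalization: leading coefficient of T_n is 2^(n-1), so a_6 = 2^5 = 32. Work downward with a_k = (k+1)(k+2) a_{k+2} / ((k - 6)(k + 6)):
  a_4 = (5)(6)(32) / ((4 - 6)(4 + 6)) = 960/(-20) = -48
  a_2 = (3)(4)(-48) / ((2 - 6)(2 + 6)) = -576/(-32) = 18
  a_0 = (1)(2)(18) / ((0 - 6)(0 + 6)) = 36/(-36) = -1
Hence T_6(x) = 32 x^6 - 48 x^4 + 18 x^2 - 1.

T_6(x); series = 32 x^6 - 48 x^4 + 18 x^2 - 1


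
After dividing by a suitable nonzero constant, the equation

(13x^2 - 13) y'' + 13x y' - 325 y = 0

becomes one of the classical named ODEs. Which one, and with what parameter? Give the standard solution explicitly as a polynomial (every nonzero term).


All three coefficients share the factor -13; dividing through by -13 gives  (1 - x^2) y'' - x y' + 25 y = 0.
This matches the Chebyshev equation (1 - x^2) y'' - x y' + n^2 y = 0 (note the -x y' term, not -2x y') with n^2 = 25, so n = 5; the polynomial solution is T_5(x).
With y = sum_k a_k x^k, matching x^k gives (k+2)(k+1) a_{k+2} = (k^2 - n^2) a_k = (k - 5)(k + 5) a_k. The right side vanishes at k = 5, so the series with the parity of 5 terminates at degree 5.
Standard normalization: leading coefficient of T_n is 2^(n-1), so a_5 = 2^4 = 16. Work downward with a_k = (k+1)(k+2) a_{k+2} / ((k - 5)(k + 5)):
  a_3 = (4)(5)(16) / ((3 - 5)(3 + 5)) = 320/(-16) = -20
  a_1 = (2)(3)(-20) / ((1 - 5)(1 + 5)) = -120/(-24) = 5
Hence T_5(x) = 16 x^5 - 20 x^3 + 5 x.

T_5(x); series = 16 x^5 - 20 x^3 + 5 x


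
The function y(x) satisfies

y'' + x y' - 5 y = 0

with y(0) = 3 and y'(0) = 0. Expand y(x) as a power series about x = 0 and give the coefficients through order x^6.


Ansatz: y(x) = sum_{n>=0} a_n x^n, so y'(x) = sum_{n>=1} n a_n x^(n-1) and y''(x) = sum_{n>=2} n(n-1) a_n x^(n-2).
Substitute into P(x) y'' + Q(x) y' + R(x) y = 0 with P(x) = 1, Q(x) = x, R(x) = -5, and match powers of x.
Initial conditions: a_0 = 3, a_1 = 0.
Setting the coefficient of each power of x to zero and solving order by order (substituting the coefficients already found):
  x^0: 2 a_2 - 5 a_0 = 0  ->  2 a_2 = 5 a_0 = 15  ->  a_2 = 15/2
  x^1: 6 a_3 - 4 a_1 = 0  ->  6 a_3 = 4 a_1 = 0  ->  a_3 = 0
  x^2: 12 a_4 - 3 a_2 = 0  ->  12 a_4 = 3 a_2 = 45/2  ->  a_4 = 15/8
  x^3: 20 a_5 - 2 a_3 = 0  ->  20 a_5 = 2 a_3 = 0  ->  a_5 = 0
  x^4: 30 a_6 - a_4 = 0  ->  30 a_6 = a_4 = 15/8  ->  a_6 = 1/16
Truncated series: y(x) = 3 + (15/2) x^2 + (15/8) x^4 + (1/16) x^6 + O(x^7).

a_0 = 3; a_1 = 0; a_2 = 15/2; a_3 = 0; a_4 = 15/8; a_5 = 0; a_6 = 1/16


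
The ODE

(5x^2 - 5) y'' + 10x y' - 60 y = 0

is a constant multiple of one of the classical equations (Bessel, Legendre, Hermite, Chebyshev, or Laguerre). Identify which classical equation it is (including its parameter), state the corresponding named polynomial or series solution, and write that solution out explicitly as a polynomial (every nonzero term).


All three coefficients share the factor -5; dividing through by -5 gives  (1 - x^2) y'' - 2x y' + 12 y = 0.
This matches the Legendre equation (1 - x^2) y'' - 2x y' + n(n+1) y = 0 (note the -2x y' term) with n(n+1) = 12, so n = 3; the polynomial solution is P_3(x).
With y = sum_k a_k x^k, matching x^k gives (k+2)(k+1) a_{k+2} = [k(k+1) - n(n+1)] a_k = (k - 3)(k + 4) a_k. The right side vanishes at k = 3, so the series with the parity of 3 terminates at degree 3.
Standard normalization (P_n(1) = 1): leading coefficient (2n)!/(2^n (n!)^2) = 720/(8*36) = 5/2, so a_3 = 5/2. Work downward with a_k = (k+1)(k+2) a_{k+2} / ((k - 3)(k + 4)):
  a_1 = (2)(3)(5/2) / ((1 - 3)(1 + 4)) = 15/(-10) = -3/2
Hence P_3(x) = 5 x^3/2 - 3 x/2.

P_3(x); series = 5 x^3/2 - 3 x/2


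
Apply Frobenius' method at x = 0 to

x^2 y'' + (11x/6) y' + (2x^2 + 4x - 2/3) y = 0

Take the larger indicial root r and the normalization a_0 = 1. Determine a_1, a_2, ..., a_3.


Write in Frobenius form y'' + (p(x)/x) y' + (q(x)/x^2) y = 0:
  p(x) = 11/6,  q(x) = 2x^2 + 4x - 2/3.
Indicial equation: r(r-1) + (11/6) r + (-2/3) = 0 -> roots r_1 = 1/2, r_2 = -4/3.
Take r = r_1 = 1/2. Let y(x) = x^r sum_{n>=0} a_n x^n with a_0 = 1.
Substitute y = x^r sum a_n x^n and match x^{r+n}. The recurrence is
  D(n) a_n + 4 a_{n-1} + 2 a_{n-2} = 0,  where D(n) = (r+n)(r+n-1) + (11/6)(r+n) + (-2/3).
  a_n = [-4 a_{n-1} - 2 a_{n-2}] / D(n).
Since the indicial polynomial factors as (r - r_1)(r - r_2), D(n) = (r_1 + n - r_1)(r_1 + n - r_2) = n(n + 11/6).
Evaluating step by step (a_0 = 1):
  n = 1: D(1) = 1(1 + 11/6) = 17/6; numerator = -4(1) = -4; a_1 = (-4)/(17/6) = -24/17
  n = 2: D(2) = 2(2 + 11/6) = 23/3; numerator = -4(-24/17) - 2(1) = 62/17; a_2 = (62/17)/(23/3) = 186/391
  n = 3: D(3) = 3(3 + 11/6) = 29/2; numerator = -4(186/391) - 2(-24/17) = 360/391; a_3 = (360/391)/(29/2) = 720/11339

r = 1/2; a_0 = 1; a_1 = -24/17; a_2 = 186/391; a_3 = 720/11339


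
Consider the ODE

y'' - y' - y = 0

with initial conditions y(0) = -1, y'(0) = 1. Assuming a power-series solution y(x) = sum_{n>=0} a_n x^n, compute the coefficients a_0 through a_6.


Ansatz: y(x) = sum_{n>=0} a_n x^n, so y'(x) = sum_{n>=1} n a_n x^(n-1) and y''(x) = sum_{n>=2} n(n-1) a_n x^(n-2).
Substitute into P(x) y'' + Q(x) y' + R(x) y = 0 with P(x) = 1, Q(x) = -1, R(x) = -1, and match powers of x.
Initial conditions: a_0 = -1, a_1 = 1.
Setting the coefficient of each power of x to zero and solving order by order (substituting the coefficients already found):
  x^0: 2 a_2 - a_1 - a_0 = 0  ->  2 a_2 = a_1 + a_0 = 0  ->  a_2 = 0
  x^1: 6 a_3 - 2 a_2 - a_1 = 0  ->  6 a_3 = 2 a_2 + a_1 = 1  ->  a_3 = 1/6
  x^2: 12 a_4 - 3 a_3 - a_2 = 0  ->  12 a_4 = 3 a_3 + a_2 = 1/2  ->  a_4 = 1/24
  x^3: 20 a_5 - 4 a_4 - a_3 = 0  ->  20 a_5 = 4 a_4 + a_3 = 1/3  ->  a_5 = 1/60
  x^4: 30 a_6 - 5 a_5 - a_4 = 0  ->  30 a_6 = 5 a_5 + a_4 = 1/8  ->  a_6 = 1/240
Truncated series: y(x) = -1 + x + (1/6) x^3 + (1/24) x^4 + (1/60) x^5 + (1/240) x^6 + O(x^7).

a_0 = -1; a_1 = 1; a_2 = 0; a_3 = 1/6; a_4 = 1/24; a_5 = 1/60; a_6 = 1/240


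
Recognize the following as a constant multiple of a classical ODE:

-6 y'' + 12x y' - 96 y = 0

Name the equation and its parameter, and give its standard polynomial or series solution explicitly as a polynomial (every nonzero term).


All three coefficients share the factor -6; dividing through by -6 gives  y'' - 2x y' + 16 y = 0.
This matches the Hermite equation y'' - 2x y' + 2n y = 0 with 2n = 16, so n = 8; the polynomial solution is H_8(x).
With y = sum_k a_k x^k, matching x^k gives (k+2)(k+1) a_{k+2} = 2(k - n) a_k = 2(k - 8) a_k. The right side vanishes at k = 8, so the series with the parity of 8 terminates at degree 8.
Standard normalization: leading coefficient of H_n is 2^n, so a_8 = 2^8 = 256. Work downward with a_k = (k+1)(k+2) a_{k+2} / (2(k - n)):
  a_6 = (7)(8)(256) / (2(6 - 8)) = 14336/(-4) = -3584
  a_4 = (5)(6)(-3584) / (2(4 - 8)) = -107520/(-8) = 13440
  a_2 = (3)(4)(13440) / (2(2 - 8)) = 161280/(-12) = -13440
  a_0 = (1)(2)(-13440) / (2(0 - 8)) = -26880/(-16) = 1680
Hence H_8(x) = 256 x^8 - 3584 x^6 + 13440 x^4 - 13440 x^2 + 1680.

H_8(x); series = 256 x^8 - 3584 x^6 + 13440 x^4 - 13440 x^2 + 1680


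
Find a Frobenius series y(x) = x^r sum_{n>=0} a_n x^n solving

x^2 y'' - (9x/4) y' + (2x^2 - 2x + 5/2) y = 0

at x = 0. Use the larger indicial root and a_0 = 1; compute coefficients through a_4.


Write in Frobenius form y'' + (p(x)/x) y' + (q(x)/x^2) y = 0:
  p(x) = -9/4,  q(x) = 2x^2 - 2x + 5/2.
Indicial equation: r(r-1) + (-9/4) r + (5/2) = 0 -> roots r_1 = 2, r_2 = 5/4.
Take r = r_1 = 2. Let y(x) = x^r sum_{n>=0} a_n x^n with a_0 = 1.
Substitute y = x^r sum a_n x^n and match x^{r+n}. The recurrence is
  D(n) a_n - 2 a_{n-1} + 2 a_{n-2} = 0,  where D(n) = (r+n)(r+n-1) + (-9/4)(r+n) + (5/2).
  a_n = [2 a_{n-1} - 2 a_{n-2}] / D(n).
Since the indicial polynomial factors as (r - r_1)(r - r_2), D(n) = (r_1 + n - r_1)(r_1 + n - r_2) = n(n + 3/4).
Evaluating step by step (a_0 = 1):
  n = 1: D(1) = 1(1 + 3/4) = 7/4; numerator = 2(1) = 2; a_1 = (2)/(7/4) = 8/7
  n = 2: D(2) = 2(2 + 3/4) = 11/2; numerator = 2(8/7) - 2(1) = 2/7; a_2 = (2/7)/(11/2) = 4/77
  n = 3: D(3) = 3(3 + 3/4) = 45/4; numerator = 2(4/77) - 2(8/7) = -24/11; a_3 = (-24/11)/(45/4) = -32/165
  n = 4: D(4) = 4(4 + 3/4) = 19; numerator = 2(-32/165) - 2(4/77) = -568/1155; a_4 = (-568/1155)/(19) = -568/21945

r = 2; a_0 = 1; a_1 = 8/7; a_2 = 4/77; a_3 = -32/165; a_4 = -568/21945


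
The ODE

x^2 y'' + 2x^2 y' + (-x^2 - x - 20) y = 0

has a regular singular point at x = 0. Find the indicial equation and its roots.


Divide by x^2 to reach normal form y'' + P_1(x) y' + P_2(x) y = 0 with P_1(x) = 2 and P_2(x) = -1 - 1/x - 20/x^2.
x = 0 is a singular point because the y-coefficient -1 - 1/x - 20/x^2 has a pole at x = 0.
It is a regular singular point because x P_1(x) = p(x) = 2x and x^2 P_2(x) = q(x) = -x^2 - x - 20 are polynomials, hence analytic at x = 0.
p(0) = 0,  q(0) = -20.
Indicial equation: r(r-1) + p(0) r + q(0) = 0, i.e. r^2 + (p(0) - 1) r + q(0) = 0, i.e. r^2 - 1 r - 20 = 0.
Discriminant: (-1)^2 - 4(-20) = 81, so r = (1 ± 9)/2.
Solving: r_1 = 5, r_2 = -4.

indicial: r^2 - 1 r - 20 = 0; roots r_1 = 5, r_2 = -4


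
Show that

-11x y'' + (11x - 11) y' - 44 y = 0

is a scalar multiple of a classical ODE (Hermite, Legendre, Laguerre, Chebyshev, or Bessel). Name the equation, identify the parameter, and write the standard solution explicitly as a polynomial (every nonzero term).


All three coefficients share the factor -11; dividing through by -11 gives  x y'' + (1 - x) y' + 4 y = 0.
This matches the Laguerre equation x y'' + (1 - x) y' + n y = 0 with n = 4; the polynomial solution is L_4(x).
With y = sum_k a_k x^k, matching x^k gives (k+1)k a_{k+1} + (k+1) a_{k+1} - k a_k + n a_k = 0, i.e. (k+1)^2 a_{k+1} = (k - n) a_k = (k - 4) a_k. The right side vanishes at k = 4, so the series terminates at degree 4.
Standard normalization L_n(0) = 1 gives a_0 = 1. Work upward with a_{k+1} = (k - 4) a_k / (k+1)^2:
  a_1 = (0 - 4)(1) / 1^2 = -4/1 = -4
  a_2 = (1 - 4)(-4) / 2^2 = 12/4 = 3
  a_3 = (2 - 4)(3) / 3^2 = -6/9 = -2/3
  a_4 = (3 - 4)(-2/3) / 4^2 = (2/3)/16 = 1/24
Hence L_4(x) = x^4/24 - 2 x^3/3 + 3 x^2 - 4 x + 1.

L_4(x); series = x^4/24 - 2 x^3/3 + 3 x^2 - 4 x + 1


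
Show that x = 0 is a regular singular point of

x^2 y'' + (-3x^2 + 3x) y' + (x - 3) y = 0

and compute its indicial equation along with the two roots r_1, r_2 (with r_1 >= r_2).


Divide by x^2 to reach normal form y'' + P_1(x) y' + P_2(x) y = 0 with P_1(x) = -3 + 3/x and P_2(x) = 1/x - 3/x^2.
x = 0 is a singular point because the y'-coefficient -3 + 3/x has a pole at x = 0 and the y-coefficient 1/x - 3/x^2 has a pole at x = 0.
It is a regular singular point because x P_1(x) = p(x) = 3 - 3x and x^2 P_2(x) = q(x) = x - 3 are polynomials, hence analytic at x = 0.
p(0) = 3,  q(0) = -3.
Indicial equation: r(r-1) + p(0) r + q(0) = 0, i.e. r^2 + (p(0) - 1) r + q(0) = 0, i.e. r^2 + 2 r - 3 = 0.
Discriminant: (2)^2 - 4(-3) = 16, so r = (-2 ± 4)/2.
Solving: r_1 = 1, r_2 = -3.

indicial: r^2 + 2 r - 3 = 0; roots r_1 = 1, r_2 = -3


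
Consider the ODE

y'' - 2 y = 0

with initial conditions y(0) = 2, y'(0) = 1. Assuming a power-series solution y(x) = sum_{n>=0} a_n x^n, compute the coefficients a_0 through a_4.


Ansatz: y(x) = sum_{n>=0} a_n x^n, so y'(x) = sum_{n>=1} n a_n x^(n-1) and y''(x) = sum_{n>=2} n(n-1) a_n x^(n-2).
Substitute into P(x) y'' + Q(x) y' + R(x) y = 0 with P(x) = 1, Q(x) = 0, R(x) = -2, and match powers of x.
Initial conditions: a_0 = 2, a_1 = 1.
Setting the coefficient of each power of x to zero and solving order by order (substituting the coefficients already found):
  x^0: 2 a_2 - 2 a_0 = 0  ->  2 a_2 = 2 a_0 = 4  ->  a_2 = 2
  x^1: 6 a_3 - 2 a_1 = 0  ->  6 a_3 = 2 a_1 = 2  ->  a_3 = 1/3
  x^2: 12 a_4 - 2 a_2 = 0  ->  12 a_4 = 2 a_2 = 4  ->  a_4 = 1/3
Truncated series: y(x) = 2 + x + 2 x^2 + (1/3) x^3 + (1/3) x^4 + O(x^5).

a_0 = 2; a_1 = 1; a_2 = 2; a_3 = 1/3; a_4 = 1/3


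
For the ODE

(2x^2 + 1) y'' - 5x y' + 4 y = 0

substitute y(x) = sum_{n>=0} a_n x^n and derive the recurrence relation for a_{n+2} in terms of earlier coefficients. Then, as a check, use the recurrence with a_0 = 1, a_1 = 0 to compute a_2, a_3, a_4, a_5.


Substitute y = sum_n a_n x^n.
(1 + 2 x^2) y'' contributes (n+2)(n+1) a_{n+2} + 2 n(n-1) a_n at x^n.
-5 x y'(x) contributes -5 n a_n at x^n.
4 y(x) contributes 4 a_n at x^n.
Matching x^n: (n+2)(n+1) a_{n+2} + (2 n(n-1) - 5 n + 4) a_n = 0.
Thus a_{n+2} = (-2 n(n-1) + 5 n - 4) / ((n+1)(n+2)) * a_n.

Check with a_0 = 1, a_1 = 0 (apply the recurrence for n = 0, 1, 2, 3): a_0 = 1, a_1 = 0, a_2 = -2, a_3 = 0, a_4 = -1/3, a_5 = 0.

a_(n+2) = (-2 n(n-1) + 5 n - 4) / ((n+1)(n+2)) * a_n; check: a_0 = 1, a_1 = 0, a_2 = -2, a_3 = 0, a_4 = -1/3, a_5 = 0


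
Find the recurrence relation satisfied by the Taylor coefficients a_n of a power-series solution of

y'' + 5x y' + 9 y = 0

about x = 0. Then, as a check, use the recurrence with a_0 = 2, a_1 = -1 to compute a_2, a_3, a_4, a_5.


Substitute y = sum_n a_n x^n.
y''(x) has coefficient (n+2)(n+1) a_{n+2} at x^n;
5 x y'(x) has coefficient 5 n a_n at x^n (shift);
9 y(x) has coefficient 9 a_n at x^n.
Matching x^n: (n+2)(n+1) a_{n+2} + (5n + 9) a_n = 0.
Thus a_{n+2} = (-5n - 9) / ((n+1)(n+2)) * a_n.

Check with a_0 = 2, a_1 = -1 (apply the recurrence for n = 0, 1, 2, 3): a_0 = 2, a_1 = -1, a_2 = -9, a_3 = 7/3, a_4 = 57/4, a_5 = -14/5.

a_(n+2) = (-5n - 9) / ((n+1)(n+2)) * a_n; check: a_0 = 2, a_1 = -1, a_2 = -9, a_3 = 7/3, a_4 = 57/4, a_5 = -14/5


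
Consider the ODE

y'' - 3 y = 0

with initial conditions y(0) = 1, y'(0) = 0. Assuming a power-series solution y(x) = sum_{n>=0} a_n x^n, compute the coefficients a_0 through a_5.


Ansatz: y(x) = sum_{n>=0} a_n x^n, so y'(x) = sum_{n>=1} n a_n x^(n-1) and y''(x) = sum_{n>=2} n(n-1) a_n x^(n-2).
Substitute into P(x) y'' + Q(x) y' + R(x) y = 0 with P(x) = 1, Q(x) = 0, R(x) = -3, and match powers of x.
Initial conditions: a_0 = 1, a_1 = 0.
Setting the coefficient of each power of x to zero and solving order by order (substituting the coefficients already found):
  x^0: 2 a_2 - 3 a_0 = 0  ->  2 a_2 = 3 a_0 = 3  ->  a_2 = 3/2
  x^1: 6 a_3 - 3 a_1 = 0  ->  6 a_3 = 3 a_1 = 0  ->  a_3 = 0
  x^2: 12 a_4 - 3 a_2 = 0  ->  12 a_4 = 3 a_2 = 9/2  ->  a_4 = 3/8
  x^3: 20 a_5 - 3 a_3 = 0  ->  20 a_5 = 3 a_3 = 0  ->  a_5 = 0
Truncated series: y(x) = 1 + (3/2) x^2 + (3/8) x^4 + O(x^6).

a_0 = 1; a_1 = 0; a_2 = 3/2; a_3 = 0; a_4 = 3/8; a_5 = 0


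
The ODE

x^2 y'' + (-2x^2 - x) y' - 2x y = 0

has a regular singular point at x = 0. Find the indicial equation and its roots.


Divide by x^2 to reach normal form y'' + P_1(x) y' + P_2(x) y = 0 with P_1(x) = -2 - 1/x and P_2(x) = -2/x.
x = 0 is a singular point because the y'-coefficient -2 - 1/x has a pole at x = 0 and the y-coefficient -2/x has a pole at x = 0.
It is a regular singular point because x P_1(x) = p(x) = -2x - 1 and x^2 P_2(x) = q(x) = -2x are polynomials, hence analytic at x = 0.
p(0) = -1,  q(0) = 0.
Indicial equation: r(r-1) + p(0) r + q(0) = 0, i.e. r^2 + (p(0) - 1) r + q(0) = 0, i.e. r^2 - 2 r = 0.
Discriminant: (-2)^2 - 4(0) = 4, so r = (2 ± 2)/2.
Solving: r_1 = 2, r_2 = 0.

indicial: r^2 - 2 r = 0; roots r_1 = 2, r_2 = 0


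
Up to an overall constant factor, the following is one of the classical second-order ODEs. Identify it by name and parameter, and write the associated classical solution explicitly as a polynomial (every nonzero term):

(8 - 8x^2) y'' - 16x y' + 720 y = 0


All three coefficients share the factor 8; dividing through by 8 gives  (1 - x^2) y'' - 2x y' + 90 y = 0.
This matches the Legendre equation (1 - x^2) y'' - 2x y' + n(n+1) y = 0 (note the -2x y' term) with n(n+1) = 90, so n = 9; the polynomial solution is P_9(x).
With y = sum_k a_k x^k, matching x^k gives (k+2)(k+1) a_{k+2} = [k(k+1) - n(n+1)] a_k = (k - 9)(k + 10) a_k. The right side vanishes at k = 9, so the series with the parity of 9 terminates at degree 9.
Standard normalization (P_n(1) = 1): leading coefficient (2n)!/(2^n (n!)^2) = 6402373705728000/(512*131681894400) = 12155/128, so a_9 = 12155/128. Work downward with a_k = (k+1)(k+2) a_{k+2} / ((k - 9)(k + 10)):
  a_7 = (8)(9)(12155/128) / ((7 - 9)(7 + 10)) = (109395/16)/(-34) = -6435/32
  a_5 = (6)(7)(-6435/32) / ((5 - 9)(5 + 10)) = (-135135/16)/(-60) = 9009/64
  a_3 = (4)(5)(9009/64) / ((3 - 9)(3 + 10)) = (45045/16)/(-78) = -1155/32
  a_1 = (2)(3)(-1155/32) / ((1 - 9)(1 + 10)) = (-3465/16)/(-88) = 315/128
Hence P_9(x) = 12155 x^9/128 - 6435 x^7/32 + 9009 x^5/64 - 1155 x^3/32 + 315 x/128.

P_9(x); series = 12155 x^9/128 - 6435 x^7/32 + 9009 x^5/64 - 1155 x^3/32 + 315 x/128


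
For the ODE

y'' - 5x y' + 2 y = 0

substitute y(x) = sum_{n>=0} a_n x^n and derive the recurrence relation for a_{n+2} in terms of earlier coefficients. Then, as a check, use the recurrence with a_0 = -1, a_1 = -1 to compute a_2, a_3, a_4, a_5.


Substitute y = sum_n a_n x^n.
y''(x) has coefficient (n+2)(n+1) a_{n+2} at x^n;
-5 x y'(x) has coefficient -5 n a_n at x^n (shift);
2 y(x) has coefficient 2 a_n at x^n.
Matching x^n: (n+2)(n+1) a_{n+2} + (-5n + 2) a_n = 0.
Thus a_{n+2} = (5n - 2) / ((n+1)(n+2)) * a_n.

Check with a_0 = -1, a_1 = -1 (apply the recurrence for n = 0, 1, 2, 3): a_0 = -1, a_1 = -1, a_2 = 1, a_3 = -1/2, a_4 = 2/3, a_5 = -13/40.

a_(n+2) = (5n - 2) / ((n+1)(n+2)) * a_n; check: a_0 = -1, a_1 = -1, a_2 = 1, a_3 = -1/2, a_4 = 2/3, a_5 = -13/40


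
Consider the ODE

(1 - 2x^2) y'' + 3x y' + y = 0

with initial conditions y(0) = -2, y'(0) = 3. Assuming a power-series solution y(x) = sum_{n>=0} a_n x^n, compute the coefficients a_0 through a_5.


Ansatz: y(x) = sum_{n>=0} a_n x^n, so y'(x) = sum_{n>=1} n a_n x^(n-1) and y''(x) = sum_{n>=2} n(n-1) a_n x^(n-2).
Substitute into P(x) y'' + Q(x) y' + R(x) y = 0 with P(x) = 1 - 2x^2, Q(x) = 3x, R(x) = 1, and match powers of x.
Initial conditions: a_0 = -2, a_1 = 3.
Setting the coefficient of each power of x to zero and solving order by order (substituting the coefficients already found):
  x^0: 2 a_2 + a_0 = 0  ->  2 a_2 = -a_0 = 2  ->  a_2 = 1
  x^1: 6 a_3 + 4 a_1 = 0  ->  6 a_3 = -4 a_1 = -12  ->  a_3 = -2
  x^2: 12 a_4 + 3 a_2 = 0  ->  12 a_4 = -3 a_2 = -3  ->  a_4 = -1/4
  x^3: 20 a_5 - 2 a_3 = 0  ->  20 a_5 = 2 a_3 = -4  ->  a_5 = -1/5
Truncated series: y(x) = -2 + 3 x + x^2 - 2 x^3 - (1/4) x^4 - (1/5) x^5 + O(x^6).

a_0 = -2; a_1 = 3; a_2 = 1; a_3 = -2; a_4 = -1/4; a_5 = -1/5


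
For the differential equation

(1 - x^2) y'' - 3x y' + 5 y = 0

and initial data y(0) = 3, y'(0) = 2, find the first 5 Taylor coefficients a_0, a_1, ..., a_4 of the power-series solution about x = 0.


Ansatz: y(x) = sum_{n>=0} a_n x^n, so y'(x) = sum_{n>=1} n a_n x^(n-1) and y''(x) = sum_{n>=2} n(n-1) a_n x^(n-2).
Substitute into P(x) y'' + Q(x) y' + R(x) y = 0 with P(x) = 1 - x^2, Q(x) = -3x, R(x) = 5, and match powers of x.
Initial conditions: a_0 = 3, a_1 = 2.
Setting the coefficient of each power of x to zero and solving order by order (substituting the coefficients already found):
  x^0: 2 a_2 + 5 a_0 = 0  ->  2 a_2 = -5 a_0 = -15  ->  a_2 = -15/2
  x^1: 6 a_3 + 2 a_1 = 0  ->  6 a_3 = -2 a_1 = -4  ->  a_3 = -2/3
  x^2: 12 a_4 - 3 a_2 = 0  ->  12 a_4 = 3 a_2 = -45/2  ->  a_4 = -15/8
Truncated series: y(x) = 3 + 2 x - (15/2) x^2 - (2/3) x^3 - (15/8) x^4 + O(x^5).

a_0 = 3; a_1 = 2; a_2 = -15/2; a_3 = -2/3; a_4 = -15/8


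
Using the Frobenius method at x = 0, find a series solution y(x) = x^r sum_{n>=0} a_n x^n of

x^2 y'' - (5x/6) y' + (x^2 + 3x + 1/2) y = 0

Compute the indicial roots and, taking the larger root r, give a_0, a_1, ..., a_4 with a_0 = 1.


Write in Frobenius form y'' + (p(x)/x) y' + (q(x)/x^2) y = 0:
  p(x) = -5/6,  q(x) = x^2 + 3x + 1/2.
Indicial equation: r(r-1) + (-5/6) r + (1/2) = 0 -> roots r_1 = 3/2, r_2 = 1/3.
Take r = r_1 = 3/2. Let y(x) = x^r sum_{n>=0} a_n x^n with a_0 = 1.
Substitute y = x^r sum a_n x^n and match x^{r+n}. The recurrence is
  D(n) a_n + 3 a_{n-1} + 1 a_{n-2} = 0,  where D(n) = (r+n)(r+n-1) + (-5/6)(r+n) + (1/2).
  a_n = [-3 a_{n-1} - 1 a_{n-2}] / D(n).
Since the indicial polynomial factors as (r - r_1)(r - r_2), D(n) = (r_1 + n - r_1)(r_1 + n - r_2) = n(n + 7/6).
Evaluating step by step (a_0 = 1):
  n = 1: D(1) = 1(1 + 7/6) = 13/6; numerator = -3(1) = -3; a_1 = (-3)/(13/6) = -18/13
  n = 2: D(2) = 2(2 + 7/6) = 19/3; numerator = -3(-18/13) - 1(1) = 41/13; a_2 = (41/13)/(19/3) = 123/247
  n = 3: D(3) = 3(3 + 7/6) = 25/2; numerator = -3(123/247) - 1(-18/13) = -27/247; a_3 = (-27/247)/(25/2) = -54/6175
  n = 4: D(4) = 4(4 + 7/6) = 62/3; numerator = -3(-54/6175) - 1(123/247) = -2913/6175; a_4 = (-2913/6175)/(62/3) = -8739/382850

r = 3/2; a_0 = 1; a_1 = -18/13; a_2 = 123/247; a_3 = -54/6175; a_4 = -8739/382850


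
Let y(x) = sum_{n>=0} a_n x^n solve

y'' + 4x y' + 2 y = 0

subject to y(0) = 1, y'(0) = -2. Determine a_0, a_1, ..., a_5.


Ansatz: y(x) = sum_{n>=0} a_n x^n, so y'(x) = sum_{n>=1} n a_n x^(n-1) and y''(x) = sum_{n>=2} n(n-1) a_n x^(n-2).
Substitute into P(x) y'' + Q(x) y' + R(x) y = 0 with P(x) = 1, Q(x) = 4x, R(x) = 2, and match powers of x.
Initial conditions: a_0 = 1, a_1 = -2.
Setting the coefficient of each power of x to zero and solving order by order (substituting the coefficients already found):
  x^0: 2 a_2 + 2 a_0 = 0  ->  2 a_2 = -2 a_0 = -2  ->  a_2 = -1
  x^1: 6 a_3 + 6 a_1 = 0  ->  6 a_3 = -6 a_1 = 12  ->  a_3 = 2
  x^2: 12 a_4 + 10 a_2 = 0  ->  12 a_4 = -10 a_2 = 10  ->  a_4 = 5/6
  x^3: 20 a_5 + 14 a_3 = 0  ->  20 a_5 = -14 a_3 = -28  ->  a_5 = -7/5
Truncated series: y(x) = 1 - 2 x - x^2 + 2 x^3 + (5/6) x^4 - (7/5) x^5 + O(x^6).

a_0 = 1; a_1 = -2; a_2 = -1; a_3 = 2; a_4 = 5/6; a_5 = -7/5


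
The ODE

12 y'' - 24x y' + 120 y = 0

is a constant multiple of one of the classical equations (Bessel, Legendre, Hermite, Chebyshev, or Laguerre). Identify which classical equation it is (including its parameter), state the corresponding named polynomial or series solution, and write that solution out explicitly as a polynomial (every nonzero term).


All three coefficients share the factor 12; dividing through by 12 gives  y'' - 2x y' + 10 y = 0.
This matches the Hermite equation y'' - 2x y' + 2n y = 0 with 2n = 10, so n = 5; the polynomial solution is H_5(x).
With y = sum_k a_k x^k, matching x^k gives (k+2)(k+1) a_{k+2} = 2(k - n) a_k = 2(k - 5) a_k. The right side vanishes at k = 5, so the series with the parity of 5 terminates at degree 5.
Standard normalization: leading coefficient of H_n is 2^n, so a_5 = 2^5 = 32. Work downward with a_k = (k+1)(k+2) a_{k+2} / (2(k - n)):
  a_3 = (4)(5)(32) / (2(3 - 5)) = 640/(-4) = -160
  a_1 = (2)(3)(-160) / (2(1 - 5)) = -960/(-8) = 120
Hence H_5(x) = 32 x^5 - 160 x^3 + 120 x.

H_5(x); series = 32 x^5 - 160 x^3 + 120 x


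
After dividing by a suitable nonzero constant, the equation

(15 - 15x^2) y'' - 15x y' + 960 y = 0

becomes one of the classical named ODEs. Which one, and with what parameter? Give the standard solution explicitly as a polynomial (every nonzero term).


All three coefficients share the factor 15; dividing through by 15 gives  (1 - x^2) y'' - x y' + 64 y = 0.
This matches the Chebyshev equation (1 - x^2) y'' - x y' + n^2 y = 0 (note the -x y' term, not -2x y') with n^2 = 64, so n = 8; the polynomial solution is T_8(x).
With y = sum_k a_k x^k, matching x^k gives (k+2)(k+1) a_{k+2} = (k^2 - n^2) a_k = (k - 8)(k + 8) a_k. The right side vanishes at k = 8, so the series with the parity of 8 terminates at degree 8.
Standard normalization: leading coefficient of T_n is 2^(n-1), so a_8 = 2^7 = 128. Work downward with a_k = (k+1)(k+2) a_{k+2} / ((k - 8)(k + 8)):
  a_6 = (7)(8)(128) / ((6 - 8)(6 + 8)) = 7168/(-28) = -256
  a_4 = (5)(6)(-256) / ((4 - 8)(4 + 8)) = -7680/(-48) = 160
  a_2 = (3)(4)(160) / ((2 - 8)(2 + 8)) = 1920/(-60) = -32
  a_0 = (1)(2)(-32) / ((0 - 8)(0 + 8)) = -64/(-64) = 1
Hence T_8(x) = 128 x^8 - 256 x^6 + 160 x^4 - 32 x^2 + 1.

T_8(x); series = 128 x^8 - 256 x^6 + 160 x^4 - 32 x^2 + 1


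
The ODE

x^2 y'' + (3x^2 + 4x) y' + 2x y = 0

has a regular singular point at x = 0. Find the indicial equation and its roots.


Divide by x^2 to reach normal form y'' + P_1(x) y' + P_2(x) y = 0 with P_1(x) = 3 + 4/x and P_2(x) = 2/x.
x = 0 is a singular point because the y'-coefficient 3 + 4/x has a pole at x = 0 and the y-coefficient 2/x has a pole at x = 0.
It is a regular singular point because x P_1(x) = p(x) = 3x + 4 and x^2 P_2(x) = q(x) = 2x are polynomials, hence analytic at x = 0.
p(0) = 4,  q(0) = 0.
Indicial equation: r(r-1) + p(0) r + q(0) = 0, i.e. r^2 + (p(0) - 1) r + q(0) = 0, i.e. r^2 + 3 r = 0.
Discriminant: (3)^2 - 4(0) = 9, so r = (-3 ± 3)/2.
Solving: r_1 = 0, r_2 = -3.

indicial: r^2 + 3 r = 0; roots r_1 = 0, r_2 = -3


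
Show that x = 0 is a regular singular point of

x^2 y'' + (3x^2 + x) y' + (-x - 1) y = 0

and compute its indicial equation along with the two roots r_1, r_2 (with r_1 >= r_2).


Divide by x^2 to reach normal form y'' + P_1(x) y' + P_2(x) y = 0 with P_1(x) = 3 + 1/x and P_2(x) = -1/x - 1/x^2.
x = 0 is a singular point because the y'-coefficient 3 + 1/x has a pole at x = 0 and the y-coefficient -1/x - 1/x^2 has a pole at x = 0.
It is a regular singular point because x P_1(x) = p(x) = 3x + 1 and x^2 P_2(x) = q(x) = -x - 1 are polynomials, hence analytic at x = 0.
p(0) = 1,  q(0) = -1.
Indicial equation: r(r-1) + p(0) r + q(0) = 0, i.e. r^2 + (p(0) - 1) r + q(0) = 0, i.e. r^2 - 1 = 0.
Discriminant: (0)^2 - 4(-1) = 4, so r = (0 ± 2)/2.
Solving: r_1 = 1, r_2 = -1.

indicial: r^2 - 1 = 0; roots r_1 = 1, r_2 = -1


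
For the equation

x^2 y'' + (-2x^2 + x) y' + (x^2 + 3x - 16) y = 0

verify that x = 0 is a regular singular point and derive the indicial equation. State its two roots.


Divide by x^2 to reach normal form y'' + P_1(x) y' + P_2(x) y = 0 with P_1(x) = -2 + 1/x and P_2(x) = 1 + 3/x - 16/x^2.
x = 0 is a singular point because the y'-coefficient -2 + 1/x has a pole at x = 0 and the y-coefficient 1 + 3/x - 16/x^2 has a pole at x = 0.
It is a regular singular point because x P_1(x) = p(x) = 1 - 2x and x^2 P_2(x) = q(x) = x^2 + 3x - 16 are polynomials, hence analytic at x = 0.
p(0) = 1,  q(0) = -16.
Indicial equation: r(r-1) + p(0) r + q(0) = 0, i.e. r^2 + (p(0) - 1) r + q(0) = 0, i.e. r^2 - 16 = 0.
Discriminant: (0)^2 - 4(-16) = 64, so r = (0 ± 8)/2.
Solving: r_1 = 4, r_2 = -4.

indicial: r^2 - 16 = 0; roots r_1 = 4, r_2 = -4


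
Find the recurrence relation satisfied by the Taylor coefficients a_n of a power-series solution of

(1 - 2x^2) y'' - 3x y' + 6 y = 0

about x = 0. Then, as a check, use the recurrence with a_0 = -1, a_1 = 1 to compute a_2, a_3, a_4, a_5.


Substitute y = sum_n a_n x^n.
(1 - 2 x^2) y'' contributes (n+2)(n+1) a_{n+2} - 2 n(n-1) a_n at x^n.
-3 x y'(x) contributes -3 n a_n at x^n.
6 y(x) contributes 6 a_n at x^n.
Matching x^n: (n+2)(n+1) a_{n+2} + (-2 n(n-1) - 3 n + 6) a_n = 0.
Thus a_{n+2} = (2 n(n-1) + 3 n - 6) / ((n+1)(n+2)) * a_n.

Check with a_0 = -1, a_1 = 1 (apply the recurrence for n = 0, 1, 2, 3): a_0 = -1, a_1 = 1, a_2 = 3, a_3 = -1/2, a_4 = 1, a_5 = -3/8.

a_(n+2) = (2 n(n-1) + 3 n - 6) / ((n+1)(n+2)) * a_n; check: a_0 = -1, a_1 = 1, a_2 = 3, a_3 = -1/2, a_4 = 1, a_5 = -3/8


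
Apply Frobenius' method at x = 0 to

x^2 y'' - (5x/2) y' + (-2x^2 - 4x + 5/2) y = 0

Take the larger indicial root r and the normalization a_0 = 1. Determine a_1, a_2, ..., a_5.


Write in Frobenius form y'' + (p(x)/x) y' + (q(x)/x^2) y = 0:
  p(x) = -5/2,  q(x) = -2x^2 - 4x + 5/2.
Indicial equation: r(r-1) + (-5/2) r + (5/2) = 0 -> roots r_1 = 5/2, r_2 = 1.
Take r = r_1 = 5/2. Let y(x) = x^r sum_{n>=0} a_n x^n with a_0 = 1.
Substitute y = x^r sum a_n x^n and match x^{r+n}. The recurrence is
  D(n) a_n - 4 a_{n-1} - 2 a_{n-2} = 0,  where D(n) = (r+n)(r+n-1) + (-5/2)(r+n) + (5/2).
  a_n = [4 a_{n-1} + 2 a_{n-2}] / D(n).
Since the indicial polynomial factors as (r - r_1)(r - r_2), D(n) = (r_1 + n - r_1)(r_1 + n - r_2) = n(n + 3/2).
Evaluating step by step (a_0 = 1):
  n = 1: D(1) = 1(1 + 3/2) = 5/2; numerator = 4(1) = 4; a_1 = (4)/(5/2) = 8/5
  n = 2: D(2) = 2(2 + 3/2) = 7; numerator = 4(8/5) + 2(1) = 42/5; a_2 = (42/5)/(7) = 6/5
  n = 3: D(3) = 3(3 + 3/2) = 27/2; numerator = 4(6/5) + 2(8/5) = 8; a_3 = (8)/(27/2) = 16/27
  n = 4: D(4) = 4(4 + 3/2) = 22; numerator = 4(16/27) + 2(6/5) = 644/135; a_4 = (644/135)/(22) = 322/1485
  n = 5: D(5) = 5(5 + 3/2) = 65/2; numerator = 4(322/1485) + 2(16/27) = 1016/495; a_5 = (1016/495)/(65/2) = 2032/32175

r = 5/2; a_0 = 1; a_1 = 8/5; a_2 = 6/5; a_3 = 16/27; a_4 = 322/1485; a_5 = 2032/32175


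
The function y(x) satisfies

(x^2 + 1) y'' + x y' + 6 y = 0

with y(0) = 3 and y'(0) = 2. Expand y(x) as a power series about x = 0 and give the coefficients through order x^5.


Ansatz: y(x) = sum_{n>=0} a_n x^n, so y'(x) = sum_{n>=1} n a_n x^(n-1) and y''(x) = sum_{n>=2} n(n-1) a_n x^(n-2).
Substitute into P(x) y'' + Q(x) y' + R(x) y = 0 with P(x) = x^2 + 1, Q(x) = x, R(x) = 6, and match powers of x.
Initial conditions: a_0 = 3, a_1 = 2.
Setting the coefficient of each power of x to zero and solving order by order (substituting the coefficients already found):
  x^0: 2 a_2 + 6 a_0 = 0  ->  2 a_2 = -6 a_0 = -18  ->  a_2 = -9
  x^1: 6 a_3 + 7 a_1 = 0  ->  6 a_3 = -7 a_1 = -14  ->  a_3 = -7/3
  x^2: 12 a_4 + 10 a_2 = 0  ->  12 a_4 = -10 a_2 = 90  ->  a_4 = 15/2
  x^3: 20 a_5 + 15 a_3 = 0  ->  20 a_5 = -15 a_3 = 35  ->  a_5 = 7/4
Truncated series: y(x) = 3 + 2 x - 9 x^2 - (7/3) x^3 + (15/2) x^4 + (7/4) x^5 + O(x^6).

a_0 = 3; a_1 = 2; a_2 = -9; a_3 = -7/3; a_4 = 15/2; a_5 = 7/4


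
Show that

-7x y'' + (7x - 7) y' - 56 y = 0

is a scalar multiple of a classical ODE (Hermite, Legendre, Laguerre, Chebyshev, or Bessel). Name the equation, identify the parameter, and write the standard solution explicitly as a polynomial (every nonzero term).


All three coefficients share the factor -7; dividing through by -7 gives  x y'' + (1 - x) y' + 8 y = 0.
This matches the Laguerre equation x y'' + (1 - x) y' + n y = 0 with n = 8; the polynomial solution is L_8(x).
With y = sum_k a_k x^k, matching x^k gives (k+1)k a_{k+1} + (k+1) a_{k+1} - k a_k + n a_k = 0, i.e. (k+1)^2 a_{k+1} = (k - n) a_k = (k - 8) a_k. The right side vanishes at k = 8, so the series terminates at degree 8.
Standard normalization L_n(0) = 1 gives a_0 = 1. Work upward with a_{k+1} = (k - 8) a_k / (k+1)^2:
  a_1 = (0 - 8)(1) / 1^2 = -8/1 = -8
  a_2 = (1 - 8)(-8) / 2^2 = 56/4 = 14
  a_3 = (2 - 8)(14) / 3^2 = -84/9 = -28/3
  a_4 = (3 - 8)(-28/3) / 4^2 = (140/3)/16 = 35/12
  a_5 = (4 - 8)(35/12) / 5^2 = (-35/3)/25 = -7/15
  a_6 = (5 - 8)(-7/15) / 6^2 = (7/5)/36 = 7/180
  a_7 = (6 - 8)(7/180) / 7^2 = (-7/90)/49 = -1/630
  a_8 = (7 - 8)(-1/630) / 8^2 = (1/630)/64 = 1/40320
Hence L_8(x) = x^8/40320 - x^7/630 + 7 x^6/180 - 7 x^5/15 + 35 x^4/12 - 28 x^3/3 + 14 x^2 - 8 x + 1.

L_8(x); series = x^8/40320 - x^7/630 + 7 x^6/180 - 7 x^5/15 + 35 x^4/12 - 28 x^3/3 + 14 x^2 - 8 x + 1


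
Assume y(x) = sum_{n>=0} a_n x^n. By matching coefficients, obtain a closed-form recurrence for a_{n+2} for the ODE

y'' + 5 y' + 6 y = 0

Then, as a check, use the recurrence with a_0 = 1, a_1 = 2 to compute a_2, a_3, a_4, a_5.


Substitute y = sum_n a_n x^n.
y''(x) has coefficient (n+2)(n+1) a_{n+2} at x^n;
5 y'(x) has coefficient 5 (n+1) a_{n+1} at x^n;
6 y(x) has coefficient 6 a_n at x^n.
Matching x^n: (n+2)(n+1) a_{n+2} + 5 (n+1) a_{n+1} + 6 a_n = 0.
Thus a_{n+2} = [-5 (n+1) a_{n+1} - 6 a_n] / ((n+1)(n+2)).

Check with a_0 = 1, a_1 = 2 (apply the recurrence for n = 0, 1, 2, 3): a_0 = 1, a_1 = 2, a_2 = -8, a_3 = 34/3, a_4 = -61/6, a_5 = 203/30.

a_(n+2) = [-5 (n+1) a_(n+1) - 6 a_n] / ((n+1)(n+2)); check: a_0 = 1, a_1 = 2, a_2 = -8, a_3 = 34/3, a_4 = -61/6, a_5 = 203/30


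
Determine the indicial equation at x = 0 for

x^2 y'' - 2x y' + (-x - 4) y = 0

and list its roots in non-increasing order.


Divide by x^2 to reach normal form y'' + P_1(x) y' + P_2(x) y = 0 with P_1(x) = -2/x and P_2(x) = -1/x - 4/x^2.
x = 0 is a singular point because the y'-coefficient -2/x has a pole at x = 0 and the y-coefficient -1/x - 4/x^2 has a pole at x = 0.
It is a regular singular point because x P_1(x) = p(x) = -2 and x^2 P_2(x) = q(x) = -x - 4 are polynomials, hence analytic at x = 0.
p(0) = -2,  q(0) = -4.
Indicial equation: r(r-1) + p(0) r + q(0) = 0, i.e. r^2 + (p(0) - 1) r + q(0) = 0, i.e. r^2 - 3 r - 4 = 0.
Discriminant: (-3)^2 - 4(-4) = 25, so r = (3 ± 5)/2.
Solving: r_1 = 4, r_2 = -1.

indicial: r^2 - 3 r - 4 = 0; roots r_1 = 4, r_2 = -1


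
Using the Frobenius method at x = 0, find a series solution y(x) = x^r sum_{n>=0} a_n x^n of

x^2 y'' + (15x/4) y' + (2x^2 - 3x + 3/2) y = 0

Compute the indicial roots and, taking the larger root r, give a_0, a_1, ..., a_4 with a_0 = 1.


Write in Frobenius form y'' + (p(x)/x) y' + (q(x)/x^2) y = 0:
  p(x) = 15/4,  q(x) = 2x^2 - 3x + 3/2.
Indicial equation: r(r-1) + (15/4) r + (3/2) = 0 -> roots r_1 = -3/4, r_2 = -2.
Take r = r_1 = -3/4. Let y(x) = x^r sum_{n>=0} a_n x^n with a_0 = 1.
Substitute y = x^r sum a_n x^n and match x^{r+n}. The recurrence is
  D(n) a_n - 3 a_{n-1} + 2 a_{n-2} = 0,  where D(n) = (r+n)(r+n-1) + (15/4)(r+n) + (3/2).
  a_n = [3 a_{n-1} - 2 a_{n-2}] / D(n).
Since the indicial polynomial factors as (r - r_1)(r - r_2), D(n) = (r_1 + n - r_1)(r_1 + n - r_2) = n(n + 5/4).
Evaluating step by step (a_0 = 1):
  n = 1: D(1) = 1(1 + 5/4) = 9/4; numerator = 3(1) = 3; a_1 = (3)/(9/4) = 4/3
  n = 2: D(2) = 2(2 + 5/4) = 13/2; numerator = 3(4/3) - 2(1) = 2; a_2 = (2)/(13/2) = 4/13
  n = 3: D(3) = 3(3 + 5/4) = 51/4; numerator = 3(4/13) - 2(4/3) = -68/39; a_3 = (-68/39)/(51/4) = -16/117
  n = 4: D(4) = 4(4 + 5/4) = 21; numerator = 3(-16/117) - 2(4/13) = -40/39; a_4 = (-40/39)/(21) = -40/819

r = -3/4; a_0 = 1; a_1 = 4/3; a_2 = 4/13; a_3 = -16/117; a_4 = -40/819
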